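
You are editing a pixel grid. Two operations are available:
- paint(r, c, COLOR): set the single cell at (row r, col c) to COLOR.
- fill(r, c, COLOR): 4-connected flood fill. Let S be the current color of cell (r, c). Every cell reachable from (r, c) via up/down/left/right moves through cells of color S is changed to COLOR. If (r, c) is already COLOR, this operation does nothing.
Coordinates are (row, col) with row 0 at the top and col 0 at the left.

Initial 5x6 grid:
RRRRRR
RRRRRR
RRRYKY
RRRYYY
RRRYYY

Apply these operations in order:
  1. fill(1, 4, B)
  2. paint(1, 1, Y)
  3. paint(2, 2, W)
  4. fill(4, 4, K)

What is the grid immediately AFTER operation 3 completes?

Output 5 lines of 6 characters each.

After op 1 fill(1,4,B) [21 cells changed]:
BBBBBB
BBBBBB
BBBYKY
BBBYYY
BBBYYY
After op 2 paint(1,1,Y):
BBBBBB
BYBBBB
BBBYKY
BBBYYY
BBBYYY
After op 3 paint(2,2,W):
BBBBBB
BYBBBB
BBWYKY
BBBYYY
BBBYYY

Answer: BBBBBB
BYBBBB
BBWYKY
BBBYYY
BBBYYY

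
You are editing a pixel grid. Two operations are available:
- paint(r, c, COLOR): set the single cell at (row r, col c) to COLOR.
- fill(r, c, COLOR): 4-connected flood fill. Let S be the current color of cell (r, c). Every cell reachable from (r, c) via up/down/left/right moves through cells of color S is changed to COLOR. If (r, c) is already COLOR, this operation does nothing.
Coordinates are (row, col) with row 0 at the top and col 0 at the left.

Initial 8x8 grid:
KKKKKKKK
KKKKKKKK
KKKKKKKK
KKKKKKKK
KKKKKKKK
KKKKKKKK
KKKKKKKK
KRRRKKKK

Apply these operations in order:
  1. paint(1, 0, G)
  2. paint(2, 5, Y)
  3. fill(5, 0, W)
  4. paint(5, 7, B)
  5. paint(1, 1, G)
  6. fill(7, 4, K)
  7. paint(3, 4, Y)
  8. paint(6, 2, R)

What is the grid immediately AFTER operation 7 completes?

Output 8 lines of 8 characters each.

After op 1 paint(1,0,G):
KKKKKKKK
GKKKKKKK
KKKKKKKK
KKKKKKKK
KKKKKKKK
KKKKKKKK
KKKKKKKK
KRRRKKKK
After op 2 paint(2,5,Y):
KKKKKKKK
GKKKKKKK
KKKKKYKK
KKKKKKKK
KKKKKKKK
KKKKKKKK
KKKKKKKK
KRRRKKKK
After op 3 fill(5,0,W) [59 cells changed]:
WWWWWWWW
GWWWWWWW
WWWWWYWW
WWWWWWWW
WWWWWWWW
WWWWWWWW
WWWWWWWW
WRRRWWWW
After op 4 paint(5,7,B):
WWWWWWWW
GWWWWWWW
WWWWWYWW
WWWWWWWW
WWWWWWWW
WWWWWWWB
WWWWWWWW
WRRRWWWW
After op 5 paint(1,1,G):
WWWWWWWW
GGWWWWWW
WWWWWYWW
WWWWWWWW
WWWWWWWW
WWWWWWWB
WWWWWWWW
WRRRWWWW
After op 6 fill(7,4,K) [57 cells changed]:
KKKKKKKK
GGKKKKKK
KKKKKYKK
KKKKKKKK
KKKKKKKK
KKKKKKKB
KKKKKKKK
KRRRKKKK
After op 7 paint(3,4,Y):
KKKKKKKK
GGKKKKKK
KKKKKYKK
KKKKYKKK
KKKKKKKK
KKKKKKKB
KKKKKKKK
KRRRKKKK

Answer: KKKKKKKK
GGKKKKKK
KKKKKYKK
KKKKYKKK
KKKKKKKK
KKKKKKKB
KKKKKKKK
KRRRKKKK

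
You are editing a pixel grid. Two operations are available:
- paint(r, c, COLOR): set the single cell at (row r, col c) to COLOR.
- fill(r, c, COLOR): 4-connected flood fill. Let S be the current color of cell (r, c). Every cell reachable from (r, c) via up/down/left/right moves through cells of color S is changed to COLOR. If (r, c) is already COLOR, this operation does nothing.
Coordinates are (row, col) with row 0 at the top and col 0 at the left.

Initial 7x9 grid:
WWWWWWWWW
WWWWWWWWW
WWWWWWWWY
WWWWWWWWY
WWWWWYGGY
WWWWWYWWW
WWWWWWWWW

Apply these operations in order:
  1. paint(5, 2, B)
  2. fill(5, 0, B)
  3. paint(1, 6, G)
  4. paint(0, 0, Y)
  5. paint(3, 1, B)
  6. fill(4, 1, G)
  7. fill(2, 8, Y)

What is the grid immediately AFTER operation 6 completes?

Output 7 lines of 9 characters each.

After op 1 paint(5,2,B):
WWWWWWWWW
WWWWWWWWW
WWWWWWWWY
WWWWWWWWY
WWWWWYGGY
WWBWWYWWW
WWWWWWWWW
After op 2 fill(5,0,B) [55 cells changed]:
BBBBBBBBB
BBBBBBBBB
BBBBBBBBY
BBBBBBBBY
BBBBBYGGY
BBBBBYBBB
BBBBBBBBB
After op 3 paint(1,6,G):
BBBBBBBBB
BBBBBBGBB
BBBBBBBBY
BBBBBBBBY
BBBBBYGGY
BBBBBYBBB
BBBBBBBBB
After op 4 paint(0,0,Y):
YBBBBBBBB
BBBBBBGBB
BBBBBBBBY
BBBBBBBBY
BBBBBYGGY
BBBBBYBBB
BBBBBBBBB
After op 5 paint(3,1,B):
YBBBBBBBB
BBBBBBGBB
BBBBBBBBY
BBBBBBBBY
BBBBBYGGY
BBBBBYBBB
BBBBBBBBB
After op 6 fill(4,1,G) [54 cells changed]:
YGGGGGGGG
GGGGGGGGG
GGGGGGGGY
GGGGGGGGY
GGGGGYGGY
GGGGGYGGG
GGGGGGGGG

Answer: YGGGGGGGG
GGGGGGGGG
GGGGGGGGY
GGGGGGGGY
GGGGGYGGY
GGGGGYGGG
GGGGGGGGG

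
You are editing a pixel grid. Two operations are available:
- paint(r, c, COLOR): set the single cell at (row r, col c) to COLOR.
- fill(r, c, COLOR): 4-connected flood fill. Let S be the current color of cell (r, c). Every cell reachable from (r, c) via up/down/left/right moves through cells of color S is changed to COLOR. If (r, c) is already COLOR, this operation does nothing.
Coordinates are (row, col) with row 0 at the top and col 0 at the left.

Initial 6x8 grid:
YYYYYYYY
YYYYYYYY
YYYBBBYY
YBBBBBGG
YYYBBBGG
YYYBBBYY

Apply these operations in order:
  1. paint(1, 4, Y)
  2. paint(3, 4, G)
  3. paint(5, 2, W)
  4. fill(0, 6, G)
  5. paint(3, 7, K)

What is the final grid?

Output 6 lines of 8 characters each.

After op 1 paint(1,4,Y):
YYYYYYYY
YYYYYYYY
YYYBBBYY
YBBBBBGG
YYYBBBGG
YYYBBBYY
After op 2 paint(3,4,G):
YYYYYYYY
YYYYYYYY
YYYBBBYY
YBBBGBGG
YYYBBBGG
YYYBBBYY
After op 3 paint(5,2,W):
YYYYYYYY
YYYYYYYY
YYYBBBYY
YBBBGBGG
YYYBBBGG
YYWBBBYY
After op 4 fill(0,6,G) [27 cells changed]:
GGGGGGGG
GGGGGGGG
GGGBBBGG
GBBBGBGG
GGGBBBGG
GGWBBBYY
After op 5 paint(3,7,K):
GGGGGGGG
GGGGGGGG
GGGBBBGG
GBBBGBGK
GGGBBBGG
GGWBBBYY

Answer: GGGGGGGG
GGGGGGGG
GGGBBBGG
GBBBGBGK
GGGBBBGG
GGWBBBYY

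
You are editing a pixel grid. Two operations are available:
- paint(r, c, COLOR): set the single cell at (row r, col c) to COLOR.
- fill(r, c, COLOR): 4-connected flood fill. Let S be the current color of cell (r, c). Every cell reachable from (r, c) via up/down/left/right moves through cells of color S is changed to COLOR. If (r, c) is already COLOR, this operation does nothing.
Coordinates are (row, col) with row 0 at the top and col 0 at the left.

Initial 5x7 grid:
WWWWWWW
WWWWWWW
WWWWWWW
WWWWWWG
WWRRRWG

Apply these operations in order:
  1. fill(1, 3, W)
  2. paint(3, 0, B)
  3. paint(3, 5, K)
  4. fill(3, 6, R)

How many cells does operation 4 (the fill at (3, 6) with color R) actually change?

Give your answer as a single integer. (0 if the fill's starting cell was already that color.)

Answer: 2

Derivation:
After op 1 fill(1,3,W) [0 cells changed]:
WWWWWWW
WWWWWWW
WWWWWWW
WWWWWWG
WWRRRWG
After op 2 paint(3,0,B):
WWWWWWW
WWWWWWW
WWWWWWW
BWWWWWG
WWRRRWG
After op 3 paint(3,5,K):
WWWWWWW
WWWWWWW
WWWWWWW
BWWWWKG
WWRRRWG
After op 4 fill(3,6,R) [2 cells changed]:
WWWWWWW
WWWWWWW
WWWWWWW
BWWWWKR
WWRRRWR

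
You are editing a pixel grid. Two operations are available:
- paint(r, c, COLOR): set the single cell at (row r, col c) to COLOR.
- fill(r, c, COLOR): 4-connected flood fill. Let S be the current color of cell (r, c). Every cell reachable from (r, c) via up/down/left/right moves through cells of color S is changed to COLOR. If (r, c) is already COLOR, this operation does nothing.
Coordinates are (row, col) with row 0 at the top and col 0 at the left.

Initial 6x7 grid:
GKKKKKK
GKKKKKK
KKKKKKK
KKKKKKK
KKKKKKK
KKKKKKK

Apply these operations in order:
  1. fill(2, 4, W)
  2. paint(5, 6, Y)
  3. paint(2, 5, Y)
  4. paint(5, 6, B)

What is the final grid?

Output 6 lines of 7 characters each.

Answer: GWWWWWW
GWWWWWW
WWWWWYW
WWWWWWW
WWWWWWW
WWWWWWB

Derivation:
After op 1 fill(2,4,W) [40 cells changed]:
GWWWWWW
GWWWWWW
WWWWWWW
WWWWWWW
WWWWWWW
WWWWWWW
After op 2 paint(5,6,Y):
GWWWWWW
GWWWWWW
WWWWWWW
WWWWWWW
WWWWWWW
WWWWWWY
After op 3 paint(2,5,Y):
GWWWWWW
GWWWWWW
WWWWWYW
WWWWWWW
WWWWWWW
WWWWWWY
After op 4 paint(5,6,B):
GWWWWWW
GWWWWWW
WWWWWYW
WWWWWWW
WWWWWWW
WWWWWWB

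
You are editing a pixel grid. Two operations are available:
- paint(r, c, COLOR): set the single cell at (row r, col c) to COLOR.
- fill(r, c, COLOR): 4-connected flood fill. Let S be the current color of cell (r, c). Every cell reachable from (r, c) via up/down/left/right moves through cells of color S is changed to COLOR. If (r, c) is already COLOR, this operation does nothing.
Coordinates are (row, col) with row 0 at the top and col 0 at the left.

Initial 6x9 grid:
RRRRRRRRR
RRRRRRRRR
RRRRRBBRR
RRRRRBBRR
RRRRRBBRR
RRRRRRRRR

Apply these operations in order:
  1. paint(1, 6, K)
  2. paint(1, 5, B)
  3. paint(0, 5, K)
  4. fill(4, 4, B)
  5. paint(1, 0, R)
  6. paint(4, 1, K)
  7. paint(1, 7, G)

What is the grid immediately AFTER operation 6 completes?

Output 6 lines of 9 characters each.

After op 1 paint(1,6,K):
RRRRRRRRR
RRRRRRKRR
RRRRRBBRR
RRRRRBBRR
RRRRRBBRR
RRRRRRRRR
After op 2 paint(1,5,B):
RRRRRRRRR
RRRRRBKRR
RRRRRBBRR
RRRRRBBRR
RRRRRBBRR
RRRRRRRRR
After op 3 paint(0,5,K):
RRRRRKRRR
RRRRRBKRR
RRRRRBBRR
RRRRRBBRR
RRRRRBBRR
RRRRRRRRR
After op 4 fill(4,4,B) [45 cells changed]:
BBBBBKBBB
BBBBBBKBB
BBBBBBBBB
BBBBBBBBB
BBBBBBBBB
BBBBBBBBB
After op 5 paint(1,0,R):
BBBBBKBBB
RBBBBBKBB
BBBBBBBBB
BBBBBBBBB
BBBBBBBBB
BBBBBBBBB
After op 6 paint(4,1,K):
BBBBBKBBB
RBBBBBKBB
BBBBBBBBB
BBBBBBBBB
BKBBBBBBB
BBBBBBBBB

Answer: BBBBBKBBB
RBBBBBKBB
BBBBBBBBB
BBBBBBBBB
BKBBBBBBB
BBBBBBBBB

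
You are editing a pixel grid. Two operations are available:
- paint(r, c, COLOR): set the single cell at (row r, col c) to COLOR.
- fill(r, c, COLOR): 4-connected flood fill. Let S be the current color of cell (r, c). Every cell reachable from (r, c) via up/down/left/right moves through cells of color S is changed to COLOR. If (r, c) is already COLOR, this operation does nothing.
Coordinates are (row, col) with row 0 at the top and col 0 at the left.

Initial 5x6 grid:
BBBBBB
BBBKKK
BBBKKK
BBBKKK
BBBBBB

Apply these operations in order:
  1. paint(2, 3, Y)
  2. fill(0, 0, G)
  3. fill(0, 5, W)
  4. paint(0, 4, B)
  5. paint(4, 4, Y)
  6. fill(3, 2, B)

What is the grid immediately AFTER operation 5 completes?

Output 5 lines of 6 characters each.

Answer: WWWWBW
WWWKKK
WWWYKK
WWWKKK
WWWWYW

Derivation:
After op 1 paint(2,3,Y):
BBBBBB
BBBKKK
BBBYKK
BBBKKK
BBBBBB
After op 2 fill(0,0,G) [21 cells changed]:
GGGGGG
GGGKKK
GGGYKK
GGGKKK
GGGGGG
After op 3 fill(0,5,W) [21 cells changed]:
WWWWWW
WWWKKK
WWWYKK
WWWKKK
WWWWWW
After op 4 paint(0,4,B):
WWWWBW
WWWKKK
WWWYKK
WWWKKK
WWWWWW
After op 5 paint(4,4,Y):
WWWWBW
WWWKKK
WWWYKK
WWWKKK
WWWWYW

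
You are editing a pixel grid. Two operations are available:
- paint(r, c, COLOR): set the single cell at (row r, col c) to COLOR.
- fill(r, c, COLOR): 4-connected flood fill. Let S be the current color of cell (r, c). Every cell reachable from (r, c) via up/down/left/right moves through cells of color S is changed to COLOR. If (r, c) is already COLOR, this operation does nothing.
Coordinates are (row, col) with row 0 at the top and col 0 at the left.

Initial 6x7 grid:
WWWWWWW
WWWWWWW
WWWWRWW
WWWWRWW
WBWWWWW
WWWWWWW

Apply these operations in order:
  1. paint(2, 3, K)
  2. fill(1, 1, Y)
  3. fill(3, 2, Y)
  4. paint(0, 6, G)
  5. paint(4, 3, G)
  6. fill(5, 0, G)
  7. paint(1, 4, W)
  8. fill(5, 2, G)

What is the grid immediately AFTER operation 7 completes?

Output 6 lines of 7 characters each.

Answer: GGGGGGG
GGGGWGG
GGGKRGG
GGGGRGG
GBGGGGG
GGGGGGG

Derivation:
After op 1 paint(2,3,K):
WWWWWWW
WWWWWWW
WWWKRWW
WWWWRWW
WBWWWWW
WWWWWWW
After op 2 fill(1,1,Y) [38 cells changed]:
YYYYYYY
YYYYYYY
YYYKRYY
YYYYRYY
YBYYYYY
YYYYYYY
After op 3 fill(3,2,Y) [0 cells changed]:
YYYYYYY
YYYYYYY
YYYKRYY
YYYYRYY
YBYYYYY
YYYYYYY
After op 4 paint(0,6,G):
YYYYYYG
YYYYYYY
YYYKRYY
YYYYRYY
YBYYYYY
YYYYYYY
After op 5 paint(4,3,G):
YYYYYYG
YYYYYYY
YYYKRYY
YYYYRYY
YBYGYYY
YYYYYYY
After op 6 fill(5,0,G) [36 cells changed]:
GGGGGGG
GGGGGGG
GGGKRGG
GGGGRGG
GBGGGGG
GGGGGGG
After op 7 paint(1,4,W):
GGGGGGG
GGGGWGG
GGGKRGG
GGGGRGG
GBGGGGG
GGGGGGG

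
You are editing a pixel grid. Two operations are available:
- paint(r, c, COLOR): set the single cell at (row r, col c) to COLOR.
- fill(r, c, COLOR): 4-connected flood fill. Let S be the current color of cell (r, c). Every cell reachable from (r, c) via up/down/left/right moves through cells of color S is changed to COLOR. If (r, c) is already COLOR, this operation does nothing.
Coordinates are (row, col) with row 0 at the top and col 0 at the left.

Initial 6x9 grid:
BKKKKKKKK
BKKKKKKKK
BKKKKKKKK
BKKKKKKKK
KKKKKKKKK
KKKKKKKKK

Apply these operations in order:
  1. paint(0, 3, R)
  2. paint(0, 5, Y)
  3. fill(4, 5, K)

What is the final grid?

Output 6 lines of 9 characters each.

Answer: BKKRKYKKK
BKKKKKKKK
BKKKKKKKK
BKKKKKKKK
KKKKKKKKK
KKKKKKKKK

Derivation:
After op 1 paint(0,3,R):
BKKRKKKKK
BKKKKKKKK
BKKKKKKKK
BKKKKKKKK
KKKKKKKKK
KKKKKKKKK
After op 2 paint(0,5,Y):
BKKRKYKKK
BKKKKKKKK
BKKKKKKKK
BKKKKKKKK
KKKKKKKKK
KKKKKKKKK
After op 3 fill(4,5,K) [0 cells changed]:
BKKRKYKKK
BKKKKKKKK
BKKKKKKKK
BKKKKKKKK
KKKKKKKKK
KKKKKKKKK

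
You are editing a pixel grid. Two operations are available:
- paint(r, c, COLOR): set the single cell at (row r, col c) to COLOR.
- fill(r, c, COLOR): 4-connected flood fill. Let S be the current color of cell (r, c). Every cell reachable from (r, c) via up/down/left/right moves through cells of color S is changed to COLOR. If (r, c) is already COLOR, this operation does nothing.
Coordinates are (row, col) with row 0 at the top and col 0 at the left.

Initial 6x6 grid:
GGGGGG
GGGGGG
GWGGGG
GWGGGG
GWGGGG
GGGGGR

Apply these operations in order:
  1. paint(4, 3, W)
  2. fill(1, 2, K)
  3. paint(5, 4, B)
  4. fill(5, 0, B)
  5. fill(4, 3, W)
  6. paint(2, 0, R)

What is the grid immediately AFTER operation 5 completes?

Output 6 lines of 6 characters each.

Answer: BBBBBB
BBBBBB
BWBBBB
BWBBBB
BWBWBB
BBBBBR

Derivation:
After op 1 paint(4,3,W):
GGGGGG
GGGGGG
GWGGGG
GWGGGG
GWGWGG
GGGGGR
After op 2 fill(1,2,K) [31 cells changed]:
KKKKKK
KKKKKK
KWKKKK
KWKKKK
KWKWKK
KKKKKR
After op 3 paint(5,4,B):
KKKKKK
KKKKKK
KWKKKK
KWKKKK
KWKWKK
KKKKBR
After op 4 fill(5,0,B) [30 cells changed]:
BBBBBB
BBBBBB
BWBBBB
BWBBBB
BWBWBB
BBBBBR
After op 5 fill(4,3,W) [0 cells changed]:
BBBBBB
BBBBBB
BWBBBB
BWBBBB
BWBWBB
BBBBBR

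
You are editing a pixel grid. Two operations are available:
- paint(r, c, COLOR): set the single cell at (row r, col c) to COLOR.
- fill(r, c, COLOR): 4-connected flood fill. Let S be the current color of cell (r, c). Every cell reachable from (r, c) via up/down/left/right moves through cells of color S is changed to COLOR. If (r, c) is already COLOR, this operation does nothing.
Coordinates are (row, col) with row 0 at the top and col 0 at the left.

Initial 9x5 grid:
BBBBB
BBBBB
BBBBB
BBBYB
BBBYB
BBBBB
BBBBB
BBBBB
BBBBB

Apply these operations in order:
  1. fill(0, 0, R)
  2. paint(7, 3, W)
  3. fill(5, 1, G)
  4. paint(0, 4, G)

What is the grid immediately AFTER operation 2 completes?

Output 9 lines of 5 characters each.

After op 1 fill(0,0,R) [43 cells changed]:
RRRRR
RRRRR
RRRRR
RRRYR
RRRYR
RRRRR
RRRRR
RRRRR
RRRRR
After op 2 paint(7,3,W):
RRRRR
RRRRR
RRRRR
RRRYR
RRRYR
RRRRR
RRRRR
RRRWR
RRRRR

Answer: RRRRR
RRRRR
RRRRR
RRRYR
RRRYR
RRRRR
RRRRR
RRRWR
RRRRR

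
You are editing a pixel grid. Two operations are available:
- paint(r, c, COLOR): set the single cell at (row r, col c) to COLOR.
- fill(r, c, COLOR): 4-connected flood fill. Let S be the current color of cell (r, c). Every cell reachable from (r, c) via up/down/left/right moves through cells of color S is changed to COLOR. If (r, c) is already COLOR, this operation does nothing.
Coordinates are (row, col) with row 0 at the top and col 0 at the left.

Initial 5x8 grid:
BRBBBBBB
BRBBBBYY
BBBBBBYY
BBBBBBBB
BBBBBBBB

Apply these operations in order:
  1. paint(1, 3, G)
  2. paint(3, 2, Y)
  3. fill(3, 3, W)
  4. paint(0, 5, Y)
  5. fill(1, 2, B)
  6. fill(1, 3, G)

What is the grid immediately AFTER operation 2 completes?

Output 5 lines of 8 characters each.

Answer: BRBBBBBB
BRBGBBYY
BBBBBBYY
BBYBBBBB
BBBBBBBB

Derivation:
After op 1 paint(1,3,G):
BRBBBBBB
BRBGBBYY
BBBBBBYY
BBBBBBBB
BBBBBBBB
After op 2 paint(3,2,Y):
BRBBBBBB
BRBGBBYY
BBBBBBYY
BBYBBBBB
BBBBBBBB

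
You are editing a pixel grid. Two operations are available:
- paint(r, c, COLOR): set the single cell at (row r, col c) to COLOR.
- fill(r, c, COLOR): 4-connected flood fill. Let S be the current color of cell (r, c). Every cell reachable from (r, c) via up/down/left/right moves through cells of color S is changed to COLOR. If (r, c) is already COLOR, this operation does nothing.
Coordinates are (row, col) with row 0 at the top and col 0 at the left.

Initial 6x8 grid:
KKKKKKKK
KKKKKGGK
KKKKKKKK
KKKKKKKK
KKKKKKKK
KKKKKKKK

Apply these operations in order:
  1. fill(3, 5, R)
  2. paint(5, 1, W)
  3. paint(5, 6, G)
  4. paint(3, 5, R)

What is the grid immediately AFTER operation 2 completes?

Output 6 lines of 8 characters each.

After op 1 fill(3,5,R) [46 cells changed]:
RRRRRRRR
RRRRRGGR
RRRRRRRR
RRRRRRRR
RRRRRRRR
RRRRRRRR
After op 2 paint(5,1,W):
RRRRRRRR
RRRRRGGR
RRRRRRRR
RRRRRRRR
RRRRRRRR
RWRRRRRR

Answer: RRRRRRRR
RRRRRGGR
RRRRRRRR
RRRRRRRR
RRRRRRRR
RWRRRRRR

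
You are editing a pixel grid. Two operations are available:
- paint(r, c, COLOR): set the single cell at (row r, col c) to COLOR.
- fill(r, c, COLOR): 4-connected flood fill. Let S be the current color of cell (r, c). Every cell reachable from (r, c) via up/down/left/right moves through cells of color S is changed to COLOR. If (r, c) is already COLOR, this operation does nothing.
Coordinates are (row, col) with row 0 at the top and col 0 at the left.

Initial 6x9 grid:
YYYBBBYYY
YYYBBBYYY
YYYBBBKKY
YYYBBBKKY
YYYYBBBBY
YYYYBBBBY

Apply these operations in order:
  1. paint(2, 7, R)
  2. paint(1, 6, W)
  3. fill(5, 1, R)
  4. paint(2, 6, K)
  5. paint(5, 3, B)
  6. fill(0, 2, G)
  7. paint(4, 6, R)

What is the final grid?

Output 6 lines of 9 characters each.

After op 1 paint(2,7,R):
YYYBBBYYY
YYYBBBYYY
YYYBBBKRY
YYYBBBKKY
YYYYBBBBY
YYYYBBBBY
After op 2 paint(1,6,W):
YYYBBBYYY
YYYBBBWYY
YYYBBBKRY
YYYBBBKKY
YYYYBBBBY
YYYYBBBBY
After op 3 fill(5,1,R) [20 cells changed]:
RRRBBBYYY
RRRBBBWYY
RRRBBBKRY
RRRBBBKKY
RRRRBBBBY
RRRRBBBBY
After op 4 paint(2,6,K):
RRRBBBYYY
RRRBBBWYY
RRRBBBKRY
RRRBBBKKY
RRRRBBBBY
RRRRBBBBY
After op 5 paint(5,3,B):
RRRBBBYYY
RRRBBBWYY
RRRBBBKRY
RRRBBBKKY
RRRRBBBBY
RRRBBBBBY
After op 6 fill(0,2,G) [19 cells changed]:
GGGBBBYYY
GGGBBBWYY
GGGBBBKRY
GGGBBBKKY
GGGGBBBBY
GGGBBBBBY
After op 7 paint(4,6,R):
GGGBBBYYY
GGGBBBWYY
GGGBBBKRY
GGGBBBKKY
GGGGBBRBY
GGGBBBBBY

Answer: GGGBBBYYY
GGGBBBWYY
GGGBBBKRY
GGGBBBKKY
GGGGBBRBY
GGGBBBBBY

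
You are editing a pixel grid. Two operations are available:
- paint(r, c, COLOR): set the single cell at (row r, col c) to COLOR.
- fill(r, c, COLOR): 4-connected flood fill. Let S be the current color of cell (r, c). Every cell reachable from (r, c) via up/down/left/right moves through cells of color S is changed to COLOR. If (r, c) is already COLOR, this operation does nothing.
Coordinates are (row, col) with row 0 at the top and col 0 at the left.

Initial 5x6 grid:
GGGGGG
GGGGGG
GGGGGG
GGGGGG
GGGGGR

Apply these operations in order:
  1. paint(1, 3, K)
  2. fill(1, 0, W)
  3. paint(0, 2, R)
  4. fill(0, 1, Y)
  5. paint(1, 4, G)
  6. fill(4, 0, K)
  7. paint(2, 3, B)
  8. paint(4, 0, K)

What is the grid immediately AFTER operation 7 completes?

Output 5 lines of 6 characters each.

After op 1 paint(1,3,K):
GGGGGG
GGGKGG
GGGGGG
GGGGGG
GGGGGR
After op 2 fill(1,0,W) [28 cells changed]:
WWWWWW
WWWKWW
WWWWWW
WWWWWW
WWWWWR
After op 3 paint(0,2,R):
WWRWWW
WWWKWW
WWWWWW
WWWWWW
WWWWWR
After op 4 fill(0,1,Y) [27 cells changed]:
YYRYYY
YYYKYY
YYYYYY
YYYYYY
YYYYYR
After op 5 paint(1,4,G):
YYRYYY
YYYKGY
YYYYYY
YYYYYY
YYYYYR
After op 6 fill(4,0,K) [26 cells changed]:
KKRKKK
KKKKGK
KKKKKK
KKKKKK
KKKKKR
After op 7 paint(2,3,B):
KKRKKK
KKKKGK
KKKBKK
KKKKKK
KKKKKR

Answer: KKRKKK
KKKKGK
KKKBKK
KKKKKK
KKKKKR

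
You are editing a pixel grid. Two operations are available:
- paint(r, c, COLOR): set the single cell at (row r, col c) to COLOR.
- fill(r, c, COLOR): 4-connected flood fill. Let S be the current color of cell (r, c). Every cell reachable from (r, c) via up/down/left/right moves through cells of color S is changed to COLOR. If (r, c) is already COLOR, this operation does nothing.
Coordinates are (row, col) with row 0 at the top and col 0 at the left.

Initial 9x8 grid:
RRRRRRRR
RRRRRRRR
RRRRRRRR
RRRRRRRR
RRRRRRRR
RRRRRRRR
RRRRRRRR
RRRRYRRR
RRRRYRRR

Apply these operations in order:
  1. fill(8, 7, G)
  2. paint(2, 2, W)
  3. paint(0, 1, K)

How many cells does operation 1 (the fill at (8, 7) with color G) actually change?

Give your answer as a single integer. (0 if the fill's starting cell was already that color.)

After op 1 fill(8,7,G) [70 cells changed]:
GGGGGGGG
GGGGGGGG
GGGGGGGG
GGGGGGGG
GGGGGGGG
GGGGGGGG
GGGGGGGG
GGGGYGGG
GGGGYGGG

Answer: 70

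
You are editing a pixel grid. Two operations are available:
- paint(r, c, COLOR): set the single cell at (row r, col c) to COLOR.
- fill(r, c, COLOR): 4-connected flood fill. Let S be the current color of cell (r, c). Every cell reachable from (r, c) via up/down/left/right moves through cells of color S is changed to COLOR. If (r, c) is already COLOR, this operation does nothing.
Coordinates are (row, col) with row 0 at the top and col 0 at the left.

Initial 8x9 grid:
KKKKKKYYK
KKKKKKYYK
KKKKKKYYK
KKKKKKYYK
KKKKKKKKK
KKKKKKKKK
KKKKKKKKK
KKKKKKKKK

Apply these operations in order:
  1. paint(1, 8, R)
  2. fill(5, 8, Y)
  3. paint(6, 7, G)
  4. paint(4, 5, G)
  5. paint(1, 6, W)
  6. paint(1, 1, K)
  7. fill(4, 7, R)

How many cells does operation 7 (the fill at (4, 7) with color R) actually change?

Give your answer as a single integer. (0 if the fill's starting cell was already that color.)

Answer: 66

Derivation:
After op 1 paint(1,8,R):
KKKKKKYYK
KKKKKKYYR
KKKKKKYYK
KKKKKKYYK
KKKKKKKKK
KKKKKKKKK
KKKKKKKKK
KKKKKKKKK
After op 2 fill(5,8,Y) [62 cells changed]:
YYYYYYYYK
YYYYYYYYR
YYYYYYYYY
YYYYYYYYY
YYYYYYYYY
YYYYYYYYY
YYYYYYYYY
YYYYYYYYY
After op 3 paint(6,7,G):
YYYYYYYYK
YYYYYYYYR
YYYYYYYYY
YYYYYYYYY
YYYYYYYYY
YYYYYYYYY
YYYYYYYGY
YYYYYYYYY
After op 4 paint(4,5,G):
YYYYYYYYK
YYYYYYYYR
YYYYYYYYY
YYYYYYYYY
YYYYYGYYY
YYYYYYYYY
YYYYYYYGY
YYYYYYYYY
After op 5 paint(1,6,W):
YYYYYYYYK
YYYYYYWYR
YYYYYYYYY
YYYYYYYYY
YYYYYGYYY
YYYYYYYYY
YYYYYYYGY
YYYYYYYYY
After op 6 paint(1,1,K):
YYYYYYYYK
YKYYYYWYR
YYYYYYYYY
YYYYYYYYY
YYYYYGYYY
YYYYYYYYY
YYYYYYYGY
YYYYYYYYY
After op 7 fill(4,7,R) [66 cells changed]:
RRRRRRRRK
RKRRRRWRR
RRRRRRRRR
RRRRRRRRR
RRRRRGRRR
RRRRRRRRR
RRRRRRRGR
RRRRRRRRR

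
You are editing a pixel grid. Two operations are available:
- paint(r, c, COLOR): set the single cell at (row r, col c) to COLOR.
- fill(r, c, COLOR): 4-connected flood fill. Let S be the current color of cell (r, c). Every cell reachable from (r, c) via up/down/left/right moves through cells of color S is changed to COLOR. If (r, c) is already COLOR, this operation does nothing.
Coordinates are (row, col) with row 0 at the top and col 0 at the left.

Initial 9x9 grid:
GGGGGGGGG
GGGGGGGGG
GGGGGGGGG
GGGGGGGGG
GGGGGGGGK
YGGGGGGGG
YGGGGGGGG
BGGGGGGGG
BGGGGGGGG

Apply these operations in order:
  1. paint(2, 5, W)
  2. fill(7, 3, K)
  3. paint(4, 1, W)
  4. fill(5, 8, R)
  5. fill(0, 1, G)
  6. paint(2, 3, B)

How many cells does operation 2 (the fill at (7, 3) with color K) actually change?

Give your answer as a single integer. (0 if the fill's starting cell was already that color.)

After op 1 paint(2,5,W):
GGGGGGGGG
GGGGGGGGG
GGGGGWGGG
GGGGGGGGG
GGGGGGGGK
YGGGGGGGG
YGGGGGGGG
BGGGGGGGG
BGGGGGGGG
After op 2 fill(7,3,K) [75 cells changed]:
KKKKKKKKK
KKKKKKKKK
KKKKKWKKK
KKKKKKKKK
KKKKKKKKK
YKKKKKKKK
YKKKKKKKK
BKKKKKKKK
BKKKKKKKK

Answer: 75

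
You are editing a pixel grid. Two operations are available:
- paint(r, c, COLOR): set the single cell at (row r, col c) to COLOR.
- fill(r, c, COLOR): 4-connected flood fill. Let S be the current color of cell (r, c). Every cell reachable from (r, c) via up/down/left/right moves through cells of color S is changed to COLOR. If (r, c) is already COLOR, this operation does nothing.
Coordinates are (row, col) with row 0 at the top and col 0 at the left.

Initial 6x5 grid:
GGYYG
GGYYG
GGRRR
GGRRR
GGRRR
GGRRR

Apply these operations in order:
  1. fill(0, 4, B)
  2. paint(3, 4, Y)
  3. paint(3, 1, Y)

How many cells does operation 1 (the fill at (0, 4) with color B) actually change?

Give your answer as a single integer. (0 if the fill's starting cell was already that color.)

Answer: 2

Derivation:
After op 1 fill(0,4,B) [2 cells changed]:
GGYYB
GGYYB
GGRRR
GGRRR
GGRRR
GGRRR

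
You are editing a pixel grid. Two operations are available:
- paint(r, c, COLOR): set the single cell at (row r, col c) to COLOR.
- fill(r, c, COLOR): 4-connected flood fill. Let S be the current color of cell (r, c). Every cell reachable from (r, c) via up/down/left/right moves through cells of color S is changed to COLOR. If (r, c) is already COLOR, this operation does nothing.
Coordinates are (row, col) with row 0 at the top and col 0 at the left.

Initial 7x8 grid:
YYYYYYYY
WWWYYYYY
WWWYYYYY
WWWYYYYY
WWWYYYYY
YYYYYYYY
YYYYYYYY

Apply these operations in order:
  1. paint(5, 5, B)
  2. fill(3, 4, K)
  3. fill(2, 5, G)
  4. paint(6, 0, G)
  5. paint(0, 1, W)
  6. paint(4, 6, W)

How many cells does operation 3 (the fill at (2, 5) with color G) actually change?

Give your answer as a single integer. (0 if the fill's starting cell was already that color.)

Answer: 43

Derivation:
After op 1 paint(5,5,B):
YYYYYYYY
WWWYYYYY
WWWYYYYY
WWWYYYYY
WWWYYYYY
YYYYYBYY
YYYYYYYY
After op 2 fill(3,4,K) [43 cells changed]:
KKKKKKKK
WWWKKKKK
WWWKKKKK
WWWKKKKK
WWWKKKKK
KKKKKBKK
KKKKKKKK
After op 3 fill(2,5,G) [43 cells changed]:
GGGGGGGG
WWWGGGGG
WWWGGGGG
WWWGGGGG
WWWGGGGG
GGGGGBGG
GGGGGGGG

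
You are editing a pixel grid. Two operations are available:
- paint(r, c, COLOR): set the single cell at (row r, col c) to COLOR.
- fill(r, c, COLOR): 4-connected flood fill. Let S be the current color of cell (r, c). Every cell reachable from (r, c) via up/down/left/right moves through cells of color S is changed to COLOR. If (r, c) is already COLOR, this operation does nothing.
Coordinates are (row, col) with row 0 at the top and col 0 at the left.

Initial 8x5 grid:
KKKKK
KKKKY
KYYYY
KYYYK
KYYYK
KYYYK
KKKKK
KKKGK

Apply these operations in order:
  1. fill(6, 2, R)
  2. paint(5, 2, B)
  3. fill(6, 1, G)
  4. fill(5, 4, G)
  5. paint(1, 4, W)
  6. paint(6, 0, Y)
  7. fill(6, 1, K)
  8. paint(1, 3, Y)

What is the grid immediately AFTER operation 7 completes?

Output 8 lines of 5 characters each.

Answer: GGGGG
GGGGW
GYYYY
GYYYK
GYYYK
GYBYK
YKKKK
KKKKK

Derivation:
After op 1 fill(6,2,R) [25 cells changed]:
RRRRR
RRRRY
RYYYY
RYYYR
RYYYR
RYYYR
RRRRR
RRRGR
After op 2 paint(5,2,B):
RRRRR
RRRRY
RYYYY
RYYYR
RYYYR
RYBYR
RRRRR
RRRGR
After op 3 fill(6,1,G) [25 cells changed]:
GGGGG
GGGGY
GYYYY
GYYYG
GYYYG
GYBYG
GGGGG
GGGGG
After op 4 fill(5,4,G) [0 cells changed]:
GGGGG
GGGGY
GYYYY
GYYYG
GYYYG
GYBYG
GGGGG
GGGGG
After op 5 paint(1,4,W):
GGGGG
GGGGW
GYYYY
GYYYG
GYYYG
GYBYG
GGGGG
GGGGG
After op 6 paint(6,0,Y):
GGGGG
GGGGW
GYYYY
GYYYG
GYYYG
GYBYG
YGGGG
GGGGG
After op 7 fill(6,1,K) [12 cells changed]:
GGGGG
GGGGW
GYYYY
GYYYK
GYYYK
GYBYK
YKKKK
KKKKK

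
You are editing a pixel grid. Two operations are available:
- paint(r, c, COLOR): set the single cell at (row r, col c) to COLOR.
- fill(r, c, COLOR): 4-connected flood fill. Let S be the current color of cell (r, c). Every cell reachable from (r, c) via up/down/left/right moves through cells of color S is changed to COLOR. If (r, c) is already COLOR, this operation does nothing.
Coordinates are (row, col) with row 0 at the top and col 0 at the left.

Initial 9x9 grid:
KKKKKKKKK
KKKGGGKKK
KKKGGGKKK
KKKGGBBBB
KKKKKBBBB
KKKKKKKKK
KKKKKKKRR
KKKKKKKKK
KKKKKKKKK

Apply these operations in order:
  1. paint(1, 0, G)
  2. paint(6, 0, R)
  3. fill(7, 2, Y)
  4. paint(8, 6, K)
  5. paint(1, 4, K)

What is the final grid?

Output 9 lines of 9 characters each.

Answer: YYYYYYYYY
GYYGKGYYY
YYYGGGYYY
YYYGGBBBB
YYYYYBBBB
YYYYYYYYY
RYYYYYYRR
YYYYYYYYY
YYYYYYKYY

Derivation:
After op 1 paint(1,0,G):
KKKKKKKKK
GKKGGGKKK
KKKGGGKKK
KKKGGBBBB
KKKKKBBBB
KKKKKKKKK
KKKKKKKRR
KKKKKKKKK
KKKKKKKKK
After op 2 paint(6,0,R):
KKKKKKKKK
GKKGGGKKK
KKKGGGKKK
KKKGGBBBB
KKKKKBBBB
KKKKKKKKK
RKKKKKKRR
KKKKKKKKK
KKKKKKKKK
After op 3 fill(7,2,Y) [61 cells changed]:
YYYYYYYYY
GYYGGGYYY
YYYGGGYYY
YYYGGBBBB
YYYYYBBBB
YYYYYYYYY
RYYYYYYRR
YYYYYYYYY
YYYYYYYYY
After op 4 paint(8,6,K):
YYYYYYYYY
GYYGGGYYY
YYYGGGYYY
YYYGGBBBB
YYYYYBBBB
YYYYYYYYY
RYYYYYYRR
YYYYYYYYY
YYYYYYKYY
After op 5 paint(1,4,K):
YYYYYYYYY
GYYGKGYYY
YYYGGGYYY
YYYGGBBBB
YYYYYBBBB
YYYYYYYYY
RYYYYYYRR
YYYYYYYYY
YYYYYYKYY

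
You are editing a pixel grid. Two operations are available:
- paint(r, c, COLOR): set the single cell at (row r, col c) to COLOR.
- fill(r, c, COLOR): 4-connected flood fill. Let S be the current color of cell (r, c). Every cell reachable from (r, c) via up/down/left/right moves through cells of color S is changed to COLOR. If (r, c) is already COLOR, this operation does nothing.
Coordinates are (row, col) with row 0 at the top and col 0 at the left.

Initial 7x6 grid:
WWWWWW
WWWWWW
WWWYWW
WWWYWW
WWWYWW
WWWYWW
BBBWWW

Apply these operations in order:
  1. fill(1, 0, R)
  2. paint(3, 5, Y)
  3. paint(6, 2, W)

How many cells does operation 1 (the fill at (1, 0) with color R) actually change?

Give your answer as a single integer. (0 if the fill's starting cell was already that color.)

After op 1 fill(1,0,R) [35 cells changed]:
RRRRRR
RRRRRR
RRRYRR
RRRYRR
RRRYRR
RRRYRR
BBBRRR

Answer: 35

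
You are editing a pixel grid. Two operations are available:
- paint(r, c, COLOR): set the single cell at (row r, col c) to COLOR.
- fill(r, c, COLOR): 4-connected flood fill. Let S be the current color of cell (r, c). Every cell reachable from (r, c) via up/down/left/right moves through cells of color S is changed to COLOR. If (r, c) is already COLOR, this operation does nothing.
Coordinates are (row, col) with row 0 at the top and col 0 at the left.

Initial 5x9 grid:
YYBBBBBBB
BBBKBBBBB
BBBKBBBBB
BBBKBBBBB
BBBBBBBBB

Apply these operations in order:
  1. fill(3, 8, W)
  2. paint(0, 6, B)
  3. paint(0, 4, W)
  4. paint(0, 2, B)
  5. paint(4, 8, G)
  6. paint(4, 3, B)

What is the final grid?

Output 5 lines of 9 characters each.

After op 1 fill(3,8,W) [40 cells changed]:
YYWWWWWWW
WWWKWWWWW
WWWKWWWWW
WWWKWWWWW
WWWWWWWWW
After op 2 paint(0,6,B):
YYWWWWBWW
WWWKWWWWW
WWWKWWWWW
WWWKWWWWW
WWWWWWWWW
After op 3 paint(0,4,W):
YYWWWWBWW
WWWKWWWWW
WWWKWWWWW
WWWKWWWWW
WWWWWWWWW
After op 4 paint(0,2,B):
YYBWWWBWW
WWWKWWWWW
WWWKWWWWW
WWWKWWWWW
WWWWWWWWW
After op 5 paint(4,8,G):
YYBWWWBWW
WWWKWWWWW
WWWKWWWWW
WWWKWWWWW
WWWWWWWWG
After op 6 paint(4,3,B):
YYBWWWBWW
WWWKWWWWW
WWWKWWWWW
WWWKWWWWW
WWWBWWWWG

Answer: YYBWWWBWW
WWWKWWWWW
WWWKWWWWW
WWWKWWWWW
WWWBWWWWG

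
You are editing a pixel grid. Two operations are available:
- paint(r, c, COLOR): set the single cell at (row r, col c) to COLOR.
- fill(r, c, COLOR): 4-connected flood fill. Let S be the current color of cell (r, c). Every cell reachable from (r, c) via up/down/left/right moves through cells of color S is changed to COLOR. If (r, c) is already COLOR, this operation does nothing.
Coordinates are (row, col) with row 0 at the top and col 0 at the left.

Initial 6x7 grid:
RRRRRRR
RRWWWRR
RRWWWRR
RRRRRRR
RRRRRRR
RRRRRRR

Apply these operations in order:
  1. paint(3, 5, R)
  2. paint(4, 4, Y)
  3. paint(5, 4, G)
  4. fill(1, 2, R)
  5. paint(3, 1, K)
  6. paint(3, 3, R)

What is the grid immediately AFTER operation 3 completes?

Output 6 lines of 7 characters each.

After op 1 paint(3,5,R):
RRRRRRR
RRWWWRR
RRWWWRR
RRRRRRR
RRRRRRR
RRRRRRR
After op 2 paint(4,4,Y):
RRRRRRR
RRWWWRR
RRWWWRR
RRRRRRR
RRRRYRR
RRRRRRR
After op 3 paint(5,4,G):
RRRRRRR
RRWWWRR
RRWWWRR
RRRRRRR
RRRRYRR
RRRRGRR

Answer: RRRRRRR
RRWWWRR
RRWWWRR
RRRRRRR
RRRRYRR
RRRRGRR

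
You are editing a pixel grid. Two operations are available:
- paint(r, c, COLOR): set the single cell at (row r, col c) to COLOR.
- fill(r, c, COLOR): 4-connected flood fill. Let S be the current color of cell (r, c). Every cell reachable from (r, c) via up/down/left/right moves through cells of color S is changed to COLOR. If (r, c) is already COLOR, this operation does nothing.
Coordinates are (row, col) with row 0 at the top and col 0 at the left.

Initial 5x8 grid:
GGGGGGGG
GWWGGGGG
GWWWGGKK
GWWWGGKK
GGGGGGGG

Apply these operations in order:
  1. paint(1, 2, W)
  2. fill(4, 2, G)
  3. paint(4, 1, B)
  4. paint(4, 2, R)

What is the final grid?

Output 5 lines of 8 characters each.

Answer: GGGGGGGG
GWWGGGGG
GWWWGGKK
GWWWGGKK
GBRGGGGG

Derivation:
After op 1 paint(1,2,W):
GGGGGGGG
GWWGGGGG
GWWWGGKK
GWWWGGKK
GGGGGGGG
After op 2 fill(4,2,G) [0 cells changed]:
GGGGGGGG
GWWGGGGG
GWWWGGKK
GWWWGGKK
GGGGGGGG
After op 3 paint(4,1,B):
GGGGGGGG
GWWGGGGG
GWWWGGKK
GWWWGGKK
GBGGGGGG
After op 4 paint(4,2,R):
GGGGGGGG
GWWGGGGG
GWWWGGKK
GWWWGGKK
GBRGGGGG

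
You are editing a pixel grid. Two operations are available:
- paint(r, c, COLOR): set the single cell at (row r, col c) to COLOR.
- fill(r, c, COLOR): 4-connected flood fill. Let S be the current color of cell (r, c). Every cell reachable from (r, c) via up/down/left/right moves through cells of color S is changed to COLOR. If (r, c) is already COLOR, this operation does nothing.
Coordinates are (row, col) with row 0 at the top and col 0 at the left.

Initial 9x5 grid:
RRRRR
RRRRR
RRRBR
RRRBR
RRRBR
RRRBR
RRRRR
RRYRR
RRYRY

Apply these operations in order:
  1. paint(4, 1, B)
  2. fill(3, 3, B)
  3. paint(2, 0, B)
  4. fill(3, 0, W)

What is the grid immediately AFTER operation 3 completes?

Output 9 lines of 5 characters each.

Answer: RRRRR
RRRRR
BRRBR
RRRBR
RBRBR
RRRBR
RRRRR
RRYRR
RRYRY

Derivation:
After op 1 paint(4,1,B):
RRRRR
RRRRR
RRRBR
RRRBR
RBRBR
RRRBR
RRRRR
RRYRR
RRYRY
After op 2 fill(3,3,B) [0 cells changed]:
RRRRR
RRRRR
RRRBR
RRRBR
RBRBR
RRRBR
RRRRR
RRYRR
RRYRY
After op 3 paint(2,0,B):
RRRRR
RRRRR
BRRBR
RRRBR
RBRBR
RRRBR
RRRRR
RRYRR
RRYRY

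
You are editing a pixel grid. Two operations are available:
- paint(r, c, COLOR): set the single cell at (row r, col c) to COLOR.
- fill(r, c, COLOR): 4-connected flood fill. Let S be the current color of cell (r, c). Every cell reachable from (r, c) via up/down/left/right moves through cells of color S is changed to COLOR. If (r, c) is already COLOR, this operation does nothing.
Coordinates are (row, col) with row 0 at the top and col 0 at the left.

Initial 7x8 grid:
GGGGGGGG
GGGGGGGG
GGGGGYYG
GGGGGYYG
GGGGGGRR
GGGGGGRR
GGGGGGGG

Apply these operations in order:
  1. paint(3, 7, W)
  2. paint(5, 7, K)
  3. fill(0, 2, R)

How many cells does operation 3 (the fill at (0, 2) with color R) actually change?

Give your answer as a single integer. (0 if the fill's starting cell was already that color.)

After op 1 paint(3,7,W):
GGGGGGGG
GGGGGGGG
GGGGGYYG
GGGGGYYW
GGGGGGRR
GGGGGGRR
GGGGGGGG
After op 2 paint(5,7,K):
GGGGGGGG
GGGGGGGG
GGGGGYYG
GGGGGYYW
GGGGGGRR
GGGGGGRK
GGGGGGGG
After op 3 fill(0,2,R) [47 cells changed]:
RRRRRRRR
RRRRRRRR
RRRRRYYR
RRRRRYYW
RRRRRRRR
RRRRRRRK
RRRRRRRR

Answer: 47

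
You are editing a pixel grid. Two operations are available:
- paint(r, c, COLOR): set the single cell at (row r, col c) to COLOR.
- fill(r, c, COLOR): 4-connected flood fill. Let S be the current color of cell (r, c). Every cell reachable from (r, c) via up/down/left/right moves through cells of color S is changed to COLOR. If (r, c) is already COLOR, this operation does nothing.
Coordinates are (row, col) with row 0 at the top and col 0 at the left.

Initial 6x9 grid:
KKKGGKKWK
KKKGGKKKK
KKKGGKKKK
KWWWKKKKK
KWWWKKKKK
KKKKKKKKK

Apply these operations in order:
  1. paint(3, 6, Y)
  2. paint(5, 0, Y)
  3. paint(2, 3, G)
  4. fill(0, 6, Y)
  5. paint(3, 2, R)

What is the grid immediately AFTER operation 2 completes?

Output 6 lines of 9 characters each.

Answer: KKKGGKKWK
KKKGGKKKK
KKKGGKKKK
KWWWKKYKK
KWWWKKKKK
YKKKKKKKK

Derivation:
After op 1 paint(3,6,Y):
KKKGGKKWK
KKKGGKKKK
KKKGGKKKK
KWWWKKYKK
KWWWKKKKK
KKKKKKKKK
After op 2 paint(5,0,Y):
KKKGGKKWK
KKKGGKKKK
KKKGGKKKK
KWWWKKYKK
KWWWKKKKK
YKKKKKKKK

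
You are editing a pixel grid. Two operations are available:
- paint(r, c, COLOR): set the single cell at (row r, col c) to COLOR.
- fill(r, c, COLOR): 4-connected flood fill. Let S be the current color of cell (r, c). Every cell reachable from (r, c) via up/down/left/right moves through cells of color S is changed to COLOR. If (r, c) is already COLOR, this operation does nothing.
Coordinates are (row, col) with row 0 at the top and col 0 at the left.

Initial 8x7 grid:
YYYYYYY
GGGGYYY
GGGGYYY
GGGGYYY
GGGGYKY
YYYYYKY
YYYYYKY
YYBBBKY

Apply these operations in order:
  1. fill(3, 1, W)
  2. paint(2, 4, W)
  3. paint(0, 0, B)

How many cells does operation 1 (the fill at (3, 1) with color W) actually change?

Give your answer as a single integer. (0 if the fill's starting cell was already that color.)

Answer: 16

Derivation:
After op 1 fill(3,1,W) [16 cells changed]:
YYYYYYY
WWWWYYY
WWWWYYY
WWWWYYY
WWWWYKY
YYYYYKY
YYYYYKY
YYBBBKY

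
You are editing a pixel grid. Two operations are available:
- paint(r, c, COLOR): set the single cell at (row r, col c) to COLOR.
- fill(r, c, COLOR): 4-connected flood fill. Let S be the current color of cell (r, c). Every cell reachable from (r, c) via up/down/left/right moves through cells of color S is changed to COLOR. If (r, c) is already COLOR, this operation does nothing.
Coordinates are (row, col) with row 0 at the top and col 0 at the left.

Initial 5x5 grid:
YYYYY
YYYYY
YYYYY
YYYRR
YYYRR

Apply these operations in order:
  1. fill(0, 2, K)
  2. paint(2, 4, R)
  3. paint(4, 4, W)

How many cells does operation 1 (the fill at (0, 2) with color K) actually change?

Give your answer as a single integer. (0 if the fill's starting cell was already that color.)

Answer: 21

Derivation:
After op 1 fill(0,2,K) [21 cells changed]:
KKKKK
KKKKK
KKKKK
KKKRR
KKKRR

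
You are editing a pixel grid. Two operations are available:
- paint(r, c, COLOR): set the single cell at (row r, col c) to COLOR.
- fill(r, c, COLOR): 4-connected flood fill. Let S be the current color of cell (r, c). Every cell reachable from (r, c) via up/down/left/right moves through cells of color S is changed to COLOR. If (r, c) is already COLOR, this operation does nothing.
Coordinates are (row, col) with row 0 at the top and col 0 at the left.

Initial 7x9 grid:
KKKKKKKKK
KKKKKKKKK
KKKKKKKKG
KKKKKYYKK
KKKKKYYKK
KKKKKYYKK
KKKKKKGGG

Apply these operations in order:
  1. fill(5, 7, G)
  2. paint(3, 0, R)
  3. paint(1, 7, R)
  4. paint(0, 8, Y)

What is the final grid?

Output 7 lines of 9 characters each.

Answer: GGGGGGGGY
GGGGGGGRG
GGGGGGGGG
RGGGGYYGG
GGGGGYYGG
GGGGGYYGG
GGGGGGGGG

Derivation:
After op 1 fill(5,7,G) [53 cells changed]:
GGGGGGGGG
GGGGGGGGG
GGGGGGGGG
GGGGGYYGG
GGGGGYYGG
GGGGGYYGG
GGGGGGGGG
After op 2 paint(3,0,R):
GGGGGGGGG
GGGGGGGGG
GGGGGGGGG
RGGGGYYGG
GGGGGYYGG
GGGGGYYGG
GGGGGGGGG
After op 3 paint(1,7,R):
GGGGGGGGG
GGGGGGGRG
GGGGGGGGG
RGGGGYYGG
GGGGGYYGG
GGGGGYYGG
GGGGGGGGG
After op 4 paint(0,8,Y):
GGGGGGGGY
GGGGGGGRG
GGGGGGGGG
RGGGGYYGG
GGGGGYYGG
GGGGGYYGG
GGGGGGGGG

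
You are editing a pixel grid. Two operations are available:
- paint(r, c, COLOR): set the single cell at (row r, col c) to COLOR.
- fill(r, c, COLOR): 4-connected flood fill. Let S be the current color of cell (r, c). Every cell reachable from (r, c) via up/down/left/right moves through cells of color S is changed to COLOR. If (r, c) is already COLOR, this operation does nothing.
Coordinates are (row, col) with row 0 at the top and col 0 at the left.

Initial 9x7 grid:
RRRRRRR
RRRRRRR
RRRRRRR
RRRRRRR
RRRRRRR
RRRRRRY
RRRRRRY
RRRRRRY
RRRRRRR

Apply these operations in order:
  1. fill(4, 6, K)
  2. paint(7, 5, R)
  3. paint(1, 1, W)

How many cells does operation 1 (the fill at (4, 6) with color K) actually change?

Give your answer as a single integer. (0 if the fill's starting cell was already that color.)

Answer: 60

Derivation:
After op 1 fill(4,6,K) [60 cells changed]:
KKKKKKK
KKKKKKK
KKKKKKK
KKKKKKK
KKKKKKK
KKKKKKY
KKKKKKY
KKKKKKY
KKKKKKK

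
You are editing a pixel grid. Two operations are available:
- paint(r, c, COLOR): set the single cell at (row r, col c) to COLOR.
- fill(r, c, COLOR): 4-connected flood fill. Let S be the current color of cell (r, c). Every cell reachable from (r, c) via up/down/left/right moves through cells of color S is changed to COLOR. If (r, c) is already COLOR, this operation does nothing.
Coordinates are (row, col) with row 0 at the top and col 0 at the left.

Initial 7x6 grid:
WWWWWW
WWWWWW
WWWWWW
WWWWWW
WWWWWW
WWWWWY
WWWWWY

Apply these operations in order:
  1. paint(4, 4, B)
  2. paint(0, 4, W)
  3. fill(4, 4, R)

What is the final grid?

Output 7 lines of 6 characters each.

After op 1 paint(4,4,B):
WWWWWW
WWWWWW
WWWWWW
WWWWWW
WWWWBW
WWWWWY
WWWWWY
After op 2 paint(0,4,W):
WWWWWW
WWWWWW
WWWWWW
WWWWWW
WWWWBW
WWWWWY
WWWWWY
After op 3 fill(4,4,R) [1 cells changed]:
WWWWWW
WWWWWW
WWWWWW
WWWWWW
WWWWRW
WWWWWY
WWWWWY

Answer: WWWWWW
WWWWWW
WWWWWW
WWWWWW
WWWWRW
WWWWWY
WWWWWY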